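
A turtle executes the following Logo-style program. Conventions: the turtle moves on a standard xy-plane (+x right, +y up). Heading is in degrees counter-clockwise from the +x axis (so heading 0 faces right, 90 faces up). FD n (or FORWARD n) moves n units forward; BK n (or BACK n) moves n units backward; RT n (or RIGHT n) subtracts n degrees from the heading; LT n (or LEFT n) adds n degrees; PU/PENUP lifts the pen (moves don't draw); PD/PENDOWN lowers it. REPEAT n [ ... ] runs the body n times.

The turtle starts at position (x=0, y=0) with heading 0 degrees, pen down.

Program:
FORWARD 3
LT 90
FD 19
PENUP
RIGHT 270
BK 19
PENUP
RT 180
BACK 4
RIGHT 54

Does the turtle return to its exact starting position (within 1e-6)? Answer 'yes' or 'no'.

Answer: no

Derivation:
Executing turtle program step by step:
Start: pos=(0,0), heading=0, pen down
FD 3: (0,0) -> (3,0) [heading=0, draw]
LT 90: heading 0 -> 90
FD 19: (3,0) -> (3,19) [heading=90, draw]
PU: pen up
RT 270: heading 90 -> 180
BK 19: (3,19) -> (22,19) [heading=180, move]
PU: pen up
RT 180: heading 180 -> 0
BK 4: (22,19) -> (18,19) [heading=0, move]
RT 54: heading 0 -> 306
Final: pos=(18,19), heading=306, 2 segment(s) drawn

Start position: (0, 0)
Final position: (18, 19)
Distance = 26.173; >= 1e-6 -> NOT closed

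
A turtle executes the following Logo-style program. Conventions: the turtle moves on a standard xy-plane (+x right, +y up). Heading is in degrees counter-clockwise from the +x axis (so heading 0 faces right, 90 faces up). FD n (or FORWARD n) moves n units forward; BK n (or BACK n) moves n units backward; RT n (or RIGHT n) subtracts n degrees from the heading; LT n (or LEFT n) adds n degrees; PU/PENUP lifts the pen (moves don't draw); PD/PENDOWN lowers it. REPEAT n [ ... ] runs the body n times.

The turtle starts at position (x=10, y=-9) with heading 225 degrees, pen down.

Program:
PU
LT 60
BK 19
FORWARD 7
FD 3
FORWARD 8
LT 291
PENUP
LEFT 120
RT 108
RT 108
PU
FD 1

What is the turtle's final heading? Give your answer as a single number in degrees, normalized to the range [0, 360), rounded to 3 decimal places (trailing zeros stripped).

Answer: 120

Derivation:
Executing turtle program step by step:
Start: pos=(10,-9), heading=225, pen down
PU: pen up
LT 60: heading 225 -> 285
BK 19: (10,-9) -> (5.082,9.353) [heading=285, move]
FD 7: (5.082,9.353) -> (6.894,2.591) [heading=285, move]
FD 3: (6.894,2.591) -> (7.671,-0.307) [heading=285, move]
FD 8: (7.671,-0.307) -> (9.741,-8.034) [heading=285, move]
LT 291: heading 285 -> 216
PU: pen up
LT 120: heading 216 -> 336
RT 108: heading 336 -> 228
RT 108: heading 228 -> 120
PU: pen up
FD 1: (9.741,-8.034) -> (9.241,-7.168) [heading=120, move]
Final: pos=(9.241,-7.168), heading=120, 0 segment(s) drawn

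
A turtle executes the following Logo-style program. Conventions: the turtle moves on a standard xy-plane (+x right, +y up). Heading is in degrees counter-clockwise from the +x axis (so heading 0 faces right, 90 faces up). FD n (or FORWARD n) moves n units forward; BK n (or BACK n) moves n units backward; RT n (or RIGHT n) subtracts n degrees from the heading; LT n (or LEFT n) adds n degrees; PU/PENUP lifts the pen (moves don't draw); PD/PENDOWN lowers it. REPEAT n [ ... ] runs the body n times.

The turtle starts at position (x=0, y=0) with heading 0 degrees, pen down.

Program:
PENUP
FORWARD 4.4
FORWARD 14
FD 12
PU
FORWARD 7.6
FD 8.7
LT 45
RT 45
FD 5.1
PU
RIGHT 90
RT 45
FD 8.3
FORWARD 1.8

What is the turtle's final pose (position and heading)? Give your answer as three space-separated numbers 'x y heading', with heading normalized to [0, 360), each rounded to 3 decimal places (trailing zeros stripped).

Executing turtle program step by step:
Start: pos=(0,0), heading=0, pen down
PU: pen up
FD 4.4: (0,0) -> (4.4,0) [heading=0, move]
FD 14: (4.4,0) -> (18.4,0) [heading=0, move]
FD 12: (18.4,0) -> (30.4,0) [heading=0, move]
PU: pen up
FD 7.6: (30.4,0) -> (38,0) [heading=0, move]
FD 8.7: (38,0) -> (46.7,0) [heading=0, move]
LT 45: heading 0 -> 45
RT 45: heading 45 -> 0
FD 5.1: (46.7,0) -> (51.8,0) [heading=0, move]
PU: pen up
RT 90: heading 0 -> 270
RT 45: heading 270 -> 225
FD 8.3: (51.8,0) -> (45.931,-5.869) [heading=225, move]
FD 1.8: (45.931,-5.869) -> (44.658,-7.142) [heading=225, move]
Final: pos=(44.658,-7.142), heading=225, 0 segment(s) drawn

Answer: 44.658 -7.142 225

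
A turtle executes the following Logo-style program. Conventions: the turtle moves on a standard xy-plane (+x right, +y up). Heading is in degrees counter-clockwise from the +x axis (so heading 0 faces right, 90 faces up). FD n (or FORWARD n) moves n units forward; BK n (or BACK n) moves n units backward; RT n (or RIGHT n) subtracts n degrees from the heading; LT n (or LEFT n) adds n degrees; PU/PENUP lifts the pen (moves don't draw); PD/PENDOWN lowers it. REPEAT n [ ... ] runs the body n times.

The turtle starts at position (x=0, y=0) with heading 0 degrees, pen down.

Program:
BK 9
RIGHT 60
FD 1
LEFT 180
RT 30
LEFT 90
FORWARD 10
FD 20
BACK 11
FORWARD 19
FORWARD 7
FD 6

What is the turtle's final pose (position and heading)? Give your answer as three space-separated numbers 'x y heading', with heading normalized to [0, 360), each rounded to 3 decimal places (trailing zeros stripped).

Answer: -59.5 -0.866 180

Derivation:
Executing turtle program step by step:
Start: pos=(0,0), heading=0, pen down
BK 9: (0,0) -> (-9,0) [heading=0, draw]
RT 60: heading 0 -> 300
FD 1: (-9,0) -> (-8.5,-0.866) [heading=300, draw]
LT 180: heading 300 -> 120
RT 30: heading 120 -> 90
LT 90: heading 90 -> 180
FD 10: (-8.5,-0.866) -> (-18.5,-0.866) [heading=180, draw]
FD 20: (-18.5,-0.866) -> (-38.5,-0.866) [heading=180, draw]
BK 11: (-38.5,-0.866) -> (-27.5,-0.866) [heading=180, draw]
FD 19: (-27.5,-0.866) -> (-46.5,-0.866) [heading=180, draw]
FD 7: (-46.5,-0.866) -> (-53.5,-0.866) [heading=180, draw]
FD 6: (-53.5,-0.866) -> (-59.5,-0.866) [heading=180, draw]
Final: pos=(-59.5,-0.866), heading=180, 8 segment(s) drawn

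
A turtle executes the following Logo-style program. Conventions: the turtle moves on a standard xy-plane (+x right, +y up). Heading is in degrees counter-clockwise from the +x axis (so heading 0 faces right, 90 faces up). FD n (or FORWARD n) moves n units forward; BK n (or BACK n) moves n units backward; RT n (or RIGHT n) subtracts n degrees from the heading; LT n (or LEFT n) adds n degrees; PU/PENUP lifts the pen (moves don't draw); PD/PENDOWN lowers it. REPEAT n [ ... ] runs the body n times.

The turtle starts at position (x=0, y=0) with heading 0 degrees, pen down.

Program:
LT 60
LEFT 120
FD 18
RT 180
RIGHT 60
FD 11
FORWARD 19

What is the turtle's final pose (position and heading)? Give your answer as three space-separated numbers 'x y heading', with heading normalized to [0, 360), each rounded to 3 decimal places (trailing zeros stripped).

Executing turtle program step by step:
Start: pos=(0,0), heading=0, pen down
LT 60: heading 0 -> 60
LT 120: heading 60 -> 180
FD 18: (0,0) -> (-18,0) [heading=180, draw]
RT 180: heading 180 -> 0
RT 60: heading 0 -> 300
FD 11: (-18,0) -> (-12.5,-9.526) [heading=300, draw]
FD 19: (-12.5,-9.526) -> (-3,-25.981) [heading=300, draw]
Final: pos=(-3,-25.981), heading=300, 3 segment(s) drawn

Answer: -3 -25.981 300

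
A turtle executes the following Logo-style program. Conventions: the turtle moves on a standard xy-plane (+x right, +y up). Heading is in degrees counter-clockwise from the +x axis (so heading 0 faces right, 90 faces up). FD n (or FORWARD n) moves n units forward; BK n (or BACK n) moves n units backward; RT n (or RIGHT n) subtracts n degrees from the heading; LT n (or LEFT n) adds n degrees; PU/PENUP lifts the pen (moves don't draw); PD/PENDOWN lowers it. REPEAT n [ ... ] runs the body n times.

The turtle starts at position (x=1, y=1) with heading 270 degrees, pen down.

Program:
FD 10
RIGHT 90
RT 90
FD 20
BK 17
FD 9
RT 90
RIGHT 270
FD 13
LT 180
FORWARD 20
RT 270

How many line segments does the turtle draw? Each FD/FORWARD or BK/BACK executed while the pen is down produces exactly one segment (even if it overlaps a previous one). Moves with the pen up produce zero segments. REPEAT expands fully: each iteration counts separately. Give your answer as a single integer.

Executing turtle program step by step:
Start: pos=(1,1), heading=270, pen down
FD 10: (1,1) -> (1,-9) [heading=270, draw]
RT 90: heading 270 -> 180
RT 90: heading 180 -> 90
FD 20: (1,-9) -> (1,11) [heading=90, draw]
BK 17: (1,11) -> (1,-6) [heading=90, draw]
FD 9: (1,-6) -> (1,3) [heading=90, draw]
RT 90: heading 90 -> 0
RT 270: heading 0 -> 90
FD 13: (1,3) -> (1,16) [heading=90, draw]
LT 180: heading 90 -> 270
FD 20: (1,16) -> (1,-4) [heading=270, draw]
RT 270: heading 270 -> 0
Final: pos=(1,-4), heading=0, 6 segment(s) drawn
Segments drawn: 6

Answer: 6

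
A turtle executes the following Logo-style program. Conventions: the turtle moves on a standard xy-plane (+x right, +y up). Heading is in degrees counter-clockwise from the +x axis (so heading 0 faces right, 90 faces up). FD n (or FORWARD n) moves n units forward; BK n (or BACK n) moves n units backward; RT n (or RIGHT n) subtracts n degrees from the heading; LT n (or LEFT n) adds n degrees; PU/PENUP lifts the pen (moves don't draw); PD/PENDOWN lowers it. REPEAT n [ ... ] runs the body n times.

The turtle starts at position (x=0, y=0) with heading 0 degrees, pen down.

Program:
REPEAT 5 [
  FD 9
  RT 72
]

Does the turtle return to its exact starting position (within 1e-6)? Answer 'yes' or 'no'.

Executing turtle program step by step:
Start: pos=(0,0), heading=0, pen down
REPEAT 5 [
  -- iteration 1/5 --
  FD 9: (0,0) -> (9,0) [heading=0, draw]
  RT 72: heading 0 -> 288
  -- iteration 2/5 --
  FD 9: (9,0) -> (11.781,-8.56) [heading=288, draw]
  RT 72: heading 288 -> 216
  -- iteration 3/5 --
  FD 9: (11.781,-8.56) -> (4.5,-13.85) [heading=216, draw]
  RT 72: heading 216 -> 144
  -- iteration 4/5 --
  FD 9: (4.5,-13.85) -> (-2.781,-8.56) [heading=144, draw]
  RT 72: heading 144 -> 72
  -- iteration 5/5 --
  FD 9: (-2.781,-8.56) -> (0,0) [heading=72, draw]
  RT 72: heading 72 -> 0
]
Final: pos=(0,0), heading=0, 5 segment(s) drawn

Start position: (0, 0)
Final position: (0, 0)
Distance = 0; < 1e-6 -> CLOSED

Answer: yes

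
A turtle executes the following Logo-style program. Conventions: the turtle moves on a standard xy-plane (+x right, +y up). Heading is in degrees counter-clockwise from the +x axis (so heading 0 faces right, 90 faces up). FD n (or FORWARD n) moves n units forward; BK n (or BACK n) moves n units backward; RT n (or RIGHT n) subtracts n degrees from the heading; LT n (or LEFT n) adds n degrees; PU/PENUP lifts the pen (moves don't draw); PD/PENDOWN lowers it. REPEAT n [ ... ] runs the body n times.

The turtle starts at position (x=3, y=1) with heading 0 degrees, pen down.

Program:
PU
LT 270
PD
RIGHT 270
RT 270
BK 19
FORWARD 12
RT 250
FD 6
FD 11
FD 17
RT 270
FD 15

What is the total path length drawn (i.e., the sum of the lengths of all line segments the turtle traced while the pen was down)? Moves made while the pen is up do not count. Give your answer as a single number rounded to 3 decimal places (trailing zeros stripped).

Executing turtle program step by step:
Start: pos=(3,1), heading=0, pen down
PU: pen up
LT 270: heading 0 -> 270
PD: pen down
RT 270: heading 270 -> 0
RT 270: heading 0 -> 90
BK 19: (3,1) -> (3,-18) [heading=90, draw]
FD 12: (3,-18) -> (3,-6) [heading=90, draw]
RT 250: heading 90 -> 200
FD 6: (3,-6) -> (-2.638,-8.052) [heading=200, draw]
FD 11: (-2.638,-8.052) -> (-12.975,-11.814) [heading=200, draw]
FD 17: (-12.975,-11.814) -> (-28.95,-17.629) [heading=200, draw]
RT 270: heading 200 -> 290
FD 15: (-28.95,-17.629) -> (-23.819,-31.724) [heading=290, draw]
Final: pos=(-23.819,-31.724), heading=290, 6 segment(s) drawn

Segment lengths:
  seg 1: (3,1) -> (3,-18), length = 19
  seg 2: (3,-18) -> (3,-6), length = 12
  seg 3: (3,-6) -> (-2.638,-8.052), length = 6
  seg 4: (-2.638,-8.052) -> (-12.975,-11.814), length = 11
  seg 5: (-12.975,-11.814) -> (-28.95,-17.629), length = 17
  seg 6: (-28.95,-17.629) -> (-23.819,-31.724), length = 15
Total = 80

Answer: 80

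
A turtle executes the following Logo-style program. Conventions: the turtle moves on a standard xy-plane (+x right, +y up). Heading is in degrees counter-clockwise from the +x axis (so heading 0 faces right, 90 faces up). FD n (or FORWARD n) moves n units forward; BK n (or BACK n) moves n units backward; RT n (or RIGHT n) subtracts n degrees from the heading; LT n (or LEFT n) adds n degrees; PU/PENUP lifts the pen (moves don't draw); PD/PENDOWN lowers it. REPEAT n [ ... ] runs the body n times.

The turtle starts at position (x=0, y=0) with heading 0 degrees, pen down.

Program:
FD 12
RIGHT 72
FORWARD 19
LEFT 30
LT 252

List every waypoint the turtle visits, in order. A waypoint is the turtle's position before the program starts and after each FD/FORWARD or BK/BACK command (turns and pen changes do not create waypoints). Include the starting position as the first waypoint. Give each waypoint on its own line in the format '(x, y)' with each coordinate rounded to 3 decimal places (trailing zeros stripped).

Executing turtle program step by step:
Start: pos=(0,0), heading=0, pen down
FD 12: (0,0) -> (12,0) [heading=0, draw]
RT 72: heading 0 -> 288
FD 19: (12,0) -> (17.871,-18.07) [heading=288, draw]
LT 30: heading 288 -> 318
LT 252: heading 318 -> 210
Final: pos=(17.871,-18.07), heading=210, 2 segment(s) drawn
Waypoints (3 total):
(0, 0)
(12, 0)
(17.871, -18.07)

Answer: (0, 0)
(12, 0)
(17.871, -18.07)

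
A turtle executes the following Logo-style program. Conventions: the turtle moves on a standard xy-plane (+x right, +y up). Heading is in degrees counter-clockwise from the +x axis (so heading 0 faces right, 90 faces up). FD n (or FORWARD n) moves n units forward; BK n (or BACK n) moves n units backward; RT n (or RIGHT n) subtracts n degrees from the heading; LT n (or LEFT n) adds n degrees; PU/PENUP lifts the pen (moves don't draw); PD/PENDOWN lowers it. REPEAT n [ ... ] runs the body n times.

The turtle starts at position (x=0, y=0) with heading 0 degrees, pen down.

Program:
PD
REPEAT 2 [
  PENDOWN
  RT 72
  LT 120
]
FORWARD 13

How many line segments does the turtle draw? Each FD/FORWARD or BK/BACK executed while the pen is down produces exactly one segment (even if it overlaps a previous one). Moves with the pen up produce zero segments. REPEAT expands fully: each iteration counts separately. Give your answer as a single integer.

Executing turtle program step by step:
Start: pos=(0,0), heading=0, pen down
PD: pen down
REPEAT 2 [
  -- iteration 1/2 --
  PD: pen down
  RT 72: heading 0 -> 288
  LT 120: heading 288 -> 48
  -- iteration 2/2 --
  PD: pen down
  RT 72: heading 48 -> 336
  LT 120: heading 336 -> 96
]
FD 13: (0,0) -> (-1.359,12.929) [heading=96, draw]
Final: pos=(-1.359,12.929), heading=96, 1 segment(s) drawn
Segments drawn: 1

Answer: 1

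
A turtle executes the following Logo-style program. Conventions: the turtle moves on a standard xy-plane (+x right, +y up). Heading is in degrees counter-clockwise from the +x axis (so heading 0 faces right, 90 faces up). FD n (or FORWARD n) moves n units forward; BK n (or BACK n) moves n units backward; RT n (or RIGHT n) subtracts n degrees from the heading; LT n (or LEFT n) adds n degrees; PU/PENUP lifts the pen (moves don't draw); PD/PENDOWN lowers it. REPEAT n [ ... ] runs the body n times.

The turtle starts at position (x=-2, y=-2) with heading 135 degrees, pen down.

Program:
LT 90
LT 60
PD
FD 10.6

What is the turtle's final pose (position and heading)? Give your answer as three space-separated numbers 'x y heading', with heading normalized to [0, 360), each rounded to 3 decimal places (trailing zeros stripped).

Executing turtle program step by step:
Start: pos=(-2,-2), heading=135, pen down
LT 90: heading 135 -> 225
LT 60: heading 225 -> 285
PD: pen down
FD 10.6: (-2,-2) -> (0.743,-12.239) [heading=285, draw]
Final: pos=(0.743,-12.239), heading=285, 1 segment(s) drawn

Answer: 0.743 -12.239 285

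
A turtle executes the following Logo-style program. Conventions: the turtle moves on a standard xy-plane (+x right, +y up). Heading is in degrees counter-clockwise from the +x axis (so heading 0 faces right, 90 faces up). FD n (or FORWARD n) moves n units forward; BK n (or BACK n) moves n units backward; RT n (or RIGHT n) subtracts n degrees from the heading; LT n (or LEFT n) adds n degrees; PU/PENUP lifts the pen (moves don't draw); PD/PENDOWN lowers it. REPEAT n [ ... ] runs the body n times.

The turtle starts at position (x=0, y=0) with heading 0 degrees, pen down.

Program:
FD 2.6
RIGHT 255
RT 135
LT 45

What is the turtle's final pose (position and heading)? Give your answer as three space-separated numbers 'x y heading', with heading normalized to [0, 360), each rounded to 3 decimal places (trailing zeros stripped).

Answer: 2.6 0 15

Derivation:
Executing turtle program step by step:
Start: pos=(0,0), heading=0, pen down
FD 2.6: (0,0) -> (2.6,0) [heading=0, draw]
RT 255: heading 0 -> 105
RT 135: heading 105 -> 330
LT 45: heading 330 -> 15
Final: pos=(2.6,0), heading=15, 1 segment(s) drawn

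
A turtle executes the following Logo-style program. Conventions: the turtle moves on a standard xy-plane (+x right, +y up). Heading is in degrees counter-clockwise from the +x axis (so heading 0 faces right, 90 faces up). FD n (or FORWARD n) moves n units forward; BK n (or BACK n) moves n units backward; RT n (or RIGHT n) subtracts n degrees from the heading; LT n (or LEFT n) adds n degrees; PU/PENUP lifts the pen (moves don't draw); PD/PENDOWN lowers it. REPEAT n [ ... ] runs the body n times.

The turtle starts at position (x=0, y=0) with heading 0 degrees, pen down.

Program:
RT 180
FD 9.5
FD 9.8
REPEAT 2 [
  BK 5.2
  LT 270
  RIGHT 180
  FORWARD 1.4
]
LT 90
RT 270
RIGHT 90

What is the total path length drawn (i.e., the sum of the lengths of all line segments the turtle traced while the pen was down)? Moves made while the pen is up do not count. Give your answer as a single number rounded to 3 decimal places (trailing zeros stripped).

Executing turtle program step by step:
Start: pos=(0,0), heading=0, pen down
RT 180: heading 0 -> 180
FD 9.5: (0,0) -> (-9.5,0) [heading=180, draw]
FD 9.8: (-9.5,0) -> (-19.3,0) [heading=180, draw]
REPEAT 2 [
  -- iteration 1/2 --
  BK 5.2: (-19.3,0) -> (-14.1,0) [heading=180, draw]
  LT 270: heading 180 -> 90
  RT 180: heading 90 -> 270
  FD 1.4: (-14.1,0) -> (-14.1,-1.4) [heading=270, draw]
  -- iteration 2/2 --
  BK 5.2: (-14.1,-1.4) -> (-14.1,3.8) [heading=270, draw]
  LT 270: heading 270 -> 180
  RT 180: heading 180 -> 0
  FD 1.4: (-14.1,3.8) -> (-12.7,3.8) [heading=0, draw]
]
LT 90: heading 0 -> 90
RT 270: heading 90 -> 180
RT 90: heading 180 -> 90
Final: pos=(-12.7,3.8), heading=90, 6 segment(s) drawn

Segment lengths:
  seg 1: (0,0) -> (-9.5,0), length = 9.5
  seg 2: (-9.5,0) -> (-19.3,0), length = 9.8
  seg 3: (-19.3,0) -> (-14.1,0), length = 5.2
  seg 4: (-14.1,0) -> (-14.1,-1.4), length = 1.4
  seg 5: (-14.1,-1.4) -> (-14.1,3.8), length = 5.2
  seg 6: (-14.1,3.8) -> (-12.7,3.8), length = 1.4
Total = 32.5

Answer: 32.5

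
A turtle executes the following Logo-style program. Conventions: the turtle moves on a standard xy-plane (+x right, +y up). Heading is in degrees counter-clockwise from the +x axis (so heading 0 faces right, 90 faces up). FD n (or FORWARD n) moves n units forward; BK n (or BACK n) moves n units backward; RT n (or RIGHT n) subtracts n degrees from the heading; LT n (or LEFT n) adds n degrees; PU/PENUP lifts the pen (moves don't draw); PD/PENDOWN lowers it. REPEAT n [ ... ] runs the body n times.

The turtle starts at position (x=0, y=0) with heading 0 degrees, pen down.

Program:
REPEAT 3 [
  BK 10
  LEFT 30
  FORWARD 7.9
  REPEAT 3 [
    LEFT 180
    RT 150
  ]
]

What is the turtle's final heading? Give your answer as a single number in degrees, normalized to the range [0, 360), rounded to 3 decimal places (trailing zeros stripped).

Answer: 0

Derivation:
Executing turtle program step by step:
Start: pos=(0,0), heading=0, pen down
REPEAT 3 [
  -- iteration 1/3 --
  BK 10: (0,0) -> (-10,0) [heading=0, draw]
  LT 30: heading 0 -> 30
  FD 7.9: (-10,0) -> (-3.158,3.95) [heading=30, draw]
  REPEAT 3 [
    -- iteration 1/3 --
    LT 180: heading 30 -> 210
    RT 150: heading 210 -> 60
    -- iteration 2/3 --
    LT 180: heading 60 -> 240
    RT 150: heading 240 -> 90
    -- iteration 3/3 --
    LT 180: heading 90 -> 270
    RT 150: heading 270 -> 120
  ]
  -- iteration 2/3 --
  BK 10: (-3.158,3.95) -> (1.842,-4.71) [heading=120, draw]
  LT 30: heading 120 -> 150
  FD 7.9: (1.842,-4.71) -> (-5,-0.76) [heading=150, draw]
  REPEAT 3 [
    -- iteration 1/3 --
    LT 180: heading 150 -> 330
    RT 150: heading 330 -> 180
    -- iteration 2/3 --
    LT 180: heading 180 -> 0
    RT 150: heading 0 -> 210
    -- iteration 3/3 --
    LT 180: heading 210 -> 30
    RT 150: heading 30 -> 240
  ]
  -- iteration 3/3 --
  BK 10: (-5,-0.76) -> (0,7.9) [heading=240, draw]
  LT 30: heading 240 -> 270
  FD 7.9: (0,7.9) -> (0,0) [heading=270, draw]
  REPEAT 3 [
    -- iteration 1/3 --
    LT 180: heading 270 -> 90
    RT 150: heading 90 -> 300
    -- iteration 2/3 --
    LT 180: heading 300 -> 120
    RT 150: heading 120 -> 330
    -- iteration 3/3 --
    LT 180: heading 330 -> 150
    RT 150: heading 150 -> 0
  ]
]
Final: pos=(0,0), heading=0, 6 segment(s) drawn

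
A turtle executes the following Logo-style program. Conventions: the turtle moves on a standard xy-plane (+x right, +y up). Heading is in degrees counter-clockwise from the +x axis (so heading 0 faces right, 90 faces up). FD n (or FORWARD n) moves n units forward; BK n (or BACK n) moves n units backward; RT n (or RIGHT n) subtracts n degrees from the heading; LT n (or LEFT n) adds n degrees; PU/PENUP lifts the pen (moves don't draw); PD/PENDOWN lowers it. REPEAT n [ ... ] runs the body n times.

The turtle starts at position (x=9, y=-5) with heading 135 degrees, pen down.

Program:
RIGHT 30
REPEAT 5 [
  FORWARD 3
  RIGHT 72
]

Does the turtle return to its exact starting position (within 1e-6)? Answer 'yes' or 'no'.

Answer: yes

Derivation:
Executing turtle program step by step:
Start: pos=(9,-5), heading=135, pen down
RT 30: heading 135 -> 105
REPEAT 5 [
  -- iteration 1/5 --
  FD 3: (9,-5) -> (8.224,-2.102) [heading=105, draw]
  RT 72: heading 105 -> 33
  -- iteration 2/5 --
  FD 3: (8.224,-2.102) -> (10.74,-0.468) [heading=33, draw]
  RT 72: heading 33 -> 321
  -- iteration 3/5 --
  FD 3: (10.74,-0.468) -> (13.071,-2.356) [heading=321, draw]
  RT 72: heading 321 -> 249
  -- iteration 4/5 --
  FD 3: (13.071,-2.356) -> (11.996,-5.157) [heading=249, draw]
  RT 72: heading 249 -> 177
  -- iteration 5/5 --
  FD 3: (11.996,-5.157) -> (9,-5) [heading=177, draw]
  RT 72: heading 177 -> 105
]
Final: pos=(9,-5), heading=105, 5 segment(s) drawn

Start position: (9, -5)
Final position: (9, -5)
Distance = 0; < 1e-6 -> CLOSED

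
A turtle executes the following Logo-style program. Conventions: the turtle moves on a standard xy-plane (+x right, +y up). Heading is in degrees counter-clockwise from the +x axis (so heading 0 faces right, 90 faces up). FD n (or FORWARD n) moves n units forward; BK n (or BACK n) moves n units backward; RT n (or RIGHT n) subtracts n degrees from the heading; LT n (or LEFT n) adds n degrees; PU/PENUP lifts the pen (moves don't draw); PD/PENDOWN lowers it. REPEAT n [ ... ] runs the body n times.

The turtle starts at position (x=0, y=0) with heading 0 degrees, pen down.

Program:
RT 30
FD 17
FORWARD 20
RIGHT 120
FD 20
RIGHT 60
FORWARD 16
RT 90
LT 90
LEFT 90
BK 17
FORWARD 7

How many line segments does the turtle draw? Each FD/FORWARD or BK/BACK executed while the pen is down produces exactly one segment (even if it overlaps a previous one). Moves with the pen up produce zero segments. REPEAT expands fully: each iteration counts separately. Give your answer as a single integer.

Executing turtle program step by step:
Start: pos=(0,0), heading=0, pen down
RT 30: heading 0 -> 330
FD 17: (0,0) -> (14.722,-8.5) [heading=330, draw]
FD 20: (14.722,-8.5) -> (32.043,-18.5) [heading=330, draw]
RT 120: heading 330 -> 210
FD 20: (32.043,-18.5) -> (14.722,-28.5) [heading=210, draw]
RT 60: heading 210 -> 150
FD 16: (14.722,-28.5) -> (0.866,-20.5) [heading=150, draw]
RT 90: heading 150 -> 60
LT 90: heading 60 -> 150
LT 90: heading 150 -> 240
BK 17: (0.866,-20.5) -> (9.366,-5.778) [heading=240, draw]
FD 7: (9.366,-5.778) -> (5.866,-11.84) [heading=240, draw]
Final: pos=(5.866,-11.84), heading=240, 6 segment(s) drawn
Segments drawn: 6

Answer: 6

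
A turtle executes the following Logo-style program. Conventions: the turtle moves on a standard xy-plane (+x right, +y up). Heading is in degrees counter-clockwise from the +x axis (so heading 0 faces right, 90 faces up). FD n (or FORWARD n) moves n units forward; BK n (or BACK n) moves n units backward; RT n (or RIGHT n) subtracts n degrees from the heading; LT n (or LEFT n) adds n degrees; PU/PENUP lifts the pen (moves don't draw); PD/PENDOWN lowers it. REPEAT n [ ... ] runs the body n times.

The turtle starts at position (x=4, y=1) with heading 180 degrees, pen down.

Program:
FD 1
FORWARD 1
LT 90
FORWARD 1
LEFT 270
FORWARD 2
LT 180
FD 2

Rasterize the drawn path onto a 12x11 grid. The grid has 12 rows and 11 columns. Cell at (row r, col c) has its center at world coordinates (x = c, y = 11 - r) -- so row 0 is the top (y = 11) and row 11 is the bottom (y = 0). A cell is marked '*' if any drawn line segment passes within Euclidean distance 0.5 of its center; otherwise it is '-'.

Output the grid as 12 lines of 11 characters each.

Answer: -----------
-----------
-----------
-----------
-----------
-----------
-----------
-----------
-----------
-----------
--***------
***--------

Derivation:
Segment 0: (4,1) -> (3,1)
Segment 1: (3,1) -> (2,1)
Segment 2: (2,1) -> (2,0)
Segment 3: (2,0) -> (-0,0)
Segment 4: (-0,0) -> (2,0)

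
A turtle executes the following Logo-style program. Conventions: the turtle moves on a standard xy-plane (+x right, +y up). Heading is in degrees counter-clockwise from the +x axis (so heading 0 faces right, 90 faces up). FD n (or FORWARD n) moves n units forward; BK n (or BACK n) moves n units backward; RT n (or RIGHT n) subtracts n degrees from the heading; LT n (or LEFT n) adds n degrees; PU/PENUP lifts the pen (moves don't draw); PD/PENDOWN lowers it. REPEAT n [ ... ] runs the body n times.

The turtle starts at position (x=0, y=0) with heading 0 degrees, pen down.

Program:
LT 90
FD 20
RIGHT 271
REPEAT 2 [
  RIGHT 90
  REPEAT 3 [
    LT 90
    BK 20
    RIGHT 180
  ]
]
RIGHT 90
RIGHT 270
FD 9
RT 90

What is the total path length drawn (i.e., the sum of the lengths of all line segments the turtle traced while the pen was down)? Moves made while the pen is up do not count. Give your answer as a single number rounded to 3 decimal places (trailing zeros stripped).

Executing turtle program step by step:
Start: pos=(0,0), heading=0, pen down
LT 90: heading 0 -> 90
FD 20: (0,0) -> (0,20) [heading=90, draw]
RT 271: heading 90 -> 179
REPEAT 2 [
  -- iteration 1/2 --
  RT 90: heading 179 -> 89
  REPEAT 3 [
    -- iteration 1/3 --
    LT 90: heading 89 -> 179
    BK 20: (0,20) -> (19.997,19.651) [heading=179, draw]
    RT 180: heading 179 -> 359
    -- iteration 2/3 --
    LT 90: heading 359 -> 89
    BK 20: (19.997,19.651) -> (19.648,-0.346) [heading=89, draw]
    RT 180: heading 89 -> 269
    -- iteration 3/3 --
    LT 90: heading 269 -> 359
    BK 20: (19.648,-0.346) -> (-0.349,0.003) [heading=359, draw]
    RT 180: heading 359 -> 179
  ]
  -- iteration 2/2 --
  RT 90: heading 179 -> 89
  REPEAT 3 [
    -- iteration 1/3 --
    LT 90: heading 89 -> 179
    BK 20: (-0.349,0.003) -> (19.648,-0.346) [heading=179, draw]
    RT 180: heading 179 -> 359
    -- iteration 2/3 --
    LT 90: heading 359 -> 89
    BK 20: (19.648,-0.346) -> (19.299,-20.343) [heading=89, draw]
    RT 180: heading 89 -> 269
    -- iteration 3/3 --
    LT 90: heading 269 -> 359
    BK 20: (19.299,-20.343) -> (-0.698,-19.994) [heading=359, draw]
    RT 180: heading 359 -> 179
  ]
]
RT 90: heading 179 -> 89
RT 270: heading 89 -> 179
FD 9: (-0.698,-19.994) -> (-9.697,-19.837) [heading=179, draw]
RT 90: heading 179 -> 89
Final: pos=(-9.697,-19.837), heading=89, 8 segment(s) drawn

Segment lengths:
  seg 1: (0,0) -> (0,20), length = 20
  seg 2: (0,20) -> (19.997,19.651), length = 20
  seg 3: (19.997,19.651) -> (19.648,-0.346), length = 20
  seg 4: (19.648,-0.346) -> (-0.349,0.003), length = 20
  seg 5: (-0.349,0.003) -> (19.648,-0.346), length = 20
  seg 6: (19.648,-0.346) -> (19.299,-20.343), length = 20
  seg 7: (19.299,-20.343) -> (-0.698,-19.994), length = 20
  seg 8: (-0.698,-19.994) -> (-9.697,-19.837), length = 9
Total = 149

Answer: 149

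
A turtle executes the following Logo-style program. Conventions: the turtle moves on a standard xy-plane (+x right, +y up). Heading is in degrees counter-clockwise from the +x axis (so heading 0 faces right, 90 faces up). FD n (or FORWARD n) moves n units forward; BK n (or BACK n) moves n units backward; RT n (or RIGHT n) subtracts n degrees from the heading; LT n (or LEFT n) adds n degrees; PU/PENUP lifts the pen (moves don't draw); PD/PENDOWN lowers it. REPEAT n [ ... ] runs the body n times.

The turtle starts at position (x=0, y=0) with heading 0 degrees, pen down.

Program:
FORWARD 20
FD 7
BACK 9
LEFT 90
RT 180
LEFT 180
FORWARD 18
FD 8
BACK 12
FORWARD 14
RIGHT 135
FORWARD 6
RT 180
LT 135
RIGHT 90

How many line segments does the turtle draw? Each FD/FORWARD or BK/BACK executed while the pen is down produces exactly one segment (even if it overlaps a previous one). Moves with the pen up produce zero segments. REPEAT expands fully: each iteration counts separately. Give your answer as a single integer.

Answer: 8

Derivation:
Executing turtle program step by step:
Start: pos=(0,0), heading=0, pen down
FD 20: (0,0) -> (20,0) [heading=0, draw]
FD 7: (20,0) -> (27,0) [heading=0, draw]
BK 9: (27,0) -> (18,0) [heading=0, draw]
LT 90: heading 0 -> 90
RT 180: heading 90 -> 270
LT 180: heading 270 -> 90
FD 18: (18,0) -> (18,18) [heading=90, draw]
FD 8: (18,18) -> (18,26) [heading=90, draw]
BK 12: (18,26) -> (18,14) [heading=90, draw]
FD 14: (18,14) -> (18,28) [heading=90, draw]
RT 135: heading 90 -> 315
FD 6: (18,28) -> (22.243,23.757) [heading=315, draw]
RT 180: heading 315 -> 135
LT 135: heading 135 -> 270
RT 90: heading 270 -> 180
Final: pos=(22.243,23.757), heading=180, 8 segment(s) drawn
Segments drawn: 8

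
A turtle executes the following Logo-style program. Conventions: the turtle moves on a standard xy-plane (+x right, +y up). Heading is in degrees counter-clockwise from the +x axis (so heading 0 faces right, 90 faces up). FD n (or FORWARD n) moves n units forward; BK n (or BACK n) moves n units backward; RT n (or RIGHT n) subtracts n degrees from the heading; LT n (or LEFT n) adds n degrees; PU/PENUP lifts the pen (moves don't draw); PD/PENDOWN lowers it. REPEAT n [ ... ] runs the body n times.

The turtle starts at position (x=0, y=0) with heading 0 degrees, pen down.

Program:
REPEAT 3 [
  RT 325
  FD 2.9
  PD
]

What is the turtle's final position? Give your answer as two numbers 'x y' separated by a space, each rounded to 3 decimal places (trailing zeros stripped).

Answer: 2.617 7.19

Derivation:
Executing turtle program step by step:
Start: pos=(0,0), heading=0, pen down
REPEAT 3 [
  -- iteration 1/3 --
  RT 325: heading 0 -> 35
  FD 2.9: (0,0) -> (2.376,1.663) [heading=35, draw]
  PD: pen down
  -- iteration 2/3 --
  RT 325: heading 35 -> 70
  FD 2.9: (2.376,1.663) -> (3.367,4.388) [heading=70, draw]
  PD: pen down
  -- iteration 3/3 --
  RT 325: heading 70 -> 105
  FD 2.9: (3.367,4.388) -> (2.617,7.19) [heading=105, draw]
  PD: pen down
]
Final: pos=(2.617,7.19), heading=105, 3 segment(s) drawn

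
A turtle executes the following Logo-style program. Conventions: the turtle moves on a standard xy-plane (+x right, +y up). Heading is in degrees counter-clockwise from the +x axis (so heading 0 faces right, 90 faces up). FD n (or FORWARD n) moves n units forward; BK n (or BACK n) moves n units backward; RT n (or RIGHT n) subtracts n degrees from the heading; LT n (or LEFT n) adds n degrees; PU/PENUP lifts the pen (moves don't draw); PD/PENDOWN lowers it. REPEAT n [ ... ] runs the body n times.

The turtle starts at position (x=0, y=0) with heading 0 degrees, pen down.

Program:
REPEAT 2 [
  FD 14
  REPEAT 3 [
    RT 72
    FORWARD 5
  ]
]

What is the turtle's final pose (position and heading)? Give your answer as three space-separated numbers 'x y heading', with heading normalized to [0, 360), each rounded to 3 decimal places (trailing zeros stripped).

Answer: 4.219 3.474 288

Derivation:
Executing turtle program step by step:
Start: pos=(0,0), heading=0, pen down
REPEAT 2 [
  -- iteration 1/2 --
  FD 14: (0,0) -> (14,0) [heading=0, draw]
  REPEAT 3 [
    -- iteration 1/3 --
    RT 72: heading 0 -> 288
    FD 5: (14,0) -> (15.545,-4.755) [heading=288, draw]
    -- iteration 2/3 --
    RT 72: heading 288 -> 216
    FD 5: (15.545,-4.755) -> (11.5,-7.694) [heading=216, draw]
    -- iteration 3/3 --
    RT 72: heading 216 -> 144
    FD 5: (11.5,-7.694) -> (7.455,-4.755) [heading=144, draw]
  ]
  -- iteration 2/2 --
  FD 14: (7.455,-4.755) -> (-3.871,3.474) [heading=144, draw]
  REPEAT 3 [
    -- iteration 1/3 --
    RT 72: heading 144 -> 72
    FD 5: (-3.871,3.474) -> (-2.326,8.229) [heading=72, draw]
    -- iteration 2/3 --
    RT 72: heading 72 -> 0
    FD 5: (-2.326,8.229) -> (2.674,8.229) [heading=0, draw]
    -- iteration 3/3 --
    RT 72: heading 0 -> 288
    FD 5: (2.674,8.229) -> (4.219,3.474) [heading=288, draw]
  ]
]
Final: pos=(4.219,3.474), heading=288, 8 segment(s) drawn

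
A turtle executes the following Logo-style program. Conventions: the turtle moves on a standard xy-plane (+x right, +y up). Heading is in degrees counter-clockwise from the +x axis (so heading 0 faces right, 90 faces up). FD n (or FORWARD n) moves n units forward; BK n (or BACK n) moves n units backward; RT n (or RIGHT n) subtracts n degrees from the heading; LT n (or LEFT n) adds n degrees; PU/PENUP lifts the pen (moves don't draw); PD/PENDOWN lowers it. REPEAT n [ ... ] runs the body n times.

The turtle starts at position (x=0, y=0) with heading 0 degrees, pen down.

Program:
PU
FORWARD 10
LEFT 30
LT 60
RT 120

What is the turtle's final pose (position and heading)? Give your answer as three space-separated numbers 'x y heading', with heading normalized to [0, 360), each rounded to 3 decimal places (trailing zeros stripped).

Executing turtle program step by step:
Start: pos=(0,0), heading=0, pen down
PU: pen up
FD 10: (0,0) -> (10,0) [heading=0, move]
LT 30: heading 0 -> 30
LT 60: heading 30 -> 90
RT 120: heading 90 -> 330
Final: pos=(10,0), heading=330, 0 segment(s) drawn

Answer: 10 0 330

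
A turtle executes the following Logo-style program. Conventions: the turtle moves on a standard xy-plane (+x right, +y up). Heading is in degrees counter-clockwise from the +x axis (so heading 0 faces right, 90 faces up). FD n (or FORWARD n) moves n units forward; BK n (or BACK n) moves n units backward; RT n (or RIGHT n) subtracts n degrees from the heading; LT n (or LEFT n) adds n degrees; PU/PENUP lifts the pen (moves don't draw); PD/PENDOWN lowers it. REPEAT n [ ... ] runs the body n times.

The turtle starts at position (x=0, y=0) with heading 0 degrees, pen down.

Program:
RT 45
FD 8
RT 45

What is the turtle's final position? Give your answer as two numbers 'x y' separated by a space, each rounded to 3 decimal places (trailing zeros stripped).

Executing turtle program step by step:
Start: pos=(0,0), heading=0, pen down
RT 45: heading 0 -> 315
FD 8: (0,0) -> (5.657,-5.657) [heading=315, draw]
RT 45: heading 315 -> 270
Final: pos=(5.657,-5.657), heading=270, 1 segment(s) drawn

Answer: 5.657 -5.657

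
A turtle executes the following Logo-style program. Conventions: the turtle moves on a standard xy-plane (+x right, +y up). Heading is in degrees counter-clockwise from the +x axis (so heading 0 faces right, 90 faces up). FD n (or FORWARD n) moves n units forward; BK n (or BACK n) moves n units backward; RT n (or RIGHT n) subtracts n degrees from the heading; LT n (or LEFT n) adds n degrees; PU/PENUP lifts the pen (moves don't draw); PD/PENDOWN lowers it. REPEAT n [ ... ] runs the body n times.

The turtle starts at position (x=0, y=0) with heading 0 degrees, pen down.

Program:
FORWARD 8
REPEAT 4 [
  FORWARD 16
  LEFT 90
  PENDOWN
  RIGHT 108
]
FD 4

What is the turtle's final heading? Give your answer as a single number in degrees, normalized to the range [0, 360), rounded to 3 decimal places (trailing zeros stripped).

Executing turtle program step by step:
Start: pos=(0,0), heading=0, pen down
FD 8: (0,0) -> (8,0) [heading=0, draw]
REPEAT 4 [
  -- iteration 1/4 --
  FD 16: (8,0) -> (24,0) [heading=0, draw]
  LT 90: heading 0 -> 90
  PD: pen down
  RT 108: heading 90 -> 342
  -- iteration 2/4 --
  FD 16: (24,0) -> (39.217,-4.944) [heading=342, draw]
  LT 90: heading 342 -> 72
  PD: pen down
  RT 108: heading 72 -> 324
  -- iteration 3/4 --
  FD 16: (39.217,-4.944) -> (52.161,-14.349) [heading=324, draw]
  LT 90: heading 324 -> 54
  PD: pen down
  RT 108: heading 54 -> 306
  -- iteration 4/4 --
  FD 16: (52.161,-14.349) -> (61.566,-27.293) [heading=306, draw]
  LT 90: heading 306 -> 36
  PD: pen down
  RT 108: heading 36 -> 288
]
FD 4: (61.566,-27.293) -> (62.802,-31.097) [heading=288, draw]
Final: pos=(62.802,-31.097), heading=288, 6 segment(s) drawn

Answer: 288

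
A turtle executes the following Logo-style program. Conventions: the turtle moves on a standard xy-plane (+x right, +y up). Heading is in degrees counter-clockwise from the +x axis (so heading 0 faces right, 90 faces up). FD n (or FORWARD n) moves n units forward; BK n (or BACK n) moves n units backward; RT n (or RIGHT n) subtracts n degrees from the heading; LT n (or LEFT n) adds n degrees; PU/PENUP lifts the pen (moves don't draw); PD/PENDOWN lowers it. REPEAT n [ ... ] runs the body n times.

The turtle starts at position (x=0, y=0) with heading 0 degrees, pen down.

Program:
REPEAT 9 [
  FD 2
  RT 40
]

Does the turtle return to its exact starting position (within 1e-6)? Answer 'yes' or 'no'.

Executing turtle program step by step:
Start: pos=(0,0), heading=0, pen down
REPEAT 9 [
  -- iteration 1/9 --
  FD 2: (0,0) -> (2,0) [heading=0, draw]
  RT 40: heading 0 -> 320
  -- iteration 2/9 --
  FD 2: (2,0) -> (3.532,-1.286) [heading=320, draw]
  RT 40: heading 320 -> 280
  -- iteration 3/9 --
  FD 2: (3.532,-1.286) -> (3.879,-3.255) [heading=280, draw]
  RT 40: heading 280 -> 240
  -- iteration 4/9 --
  FD 2: (3.879,-3.255) -> (2.879,-4.987) [heading=240, draw]
  RT 40: heading 240 -> 200
  -- iteration 5/9 --
  FD 2: (2.879,-4.987) -> (1,-5.671) [heading=200, draw]
  RT 40: heading 200 -> 160
  -- iteration 6/9 --
  FD 2: (1,-5.671) -> (-0.879,-4.987) [heading=160, draw]
  RT 40: heading 160 -> 120
  -- iteration 7/9 --
  FD 2: (-0.879,-4.987) -> (-1.879,-3.255) [heading=120, draw]
  RT 40: heading 120 -> 80
  -- iteration 8/9 --
  FD 2: (-1.879,-3.255) -> (-1.532,-1.286) [heading=80, draw]
  RT 40: heading 80 -> 40
  -- iteration 9/9 --
  FD 2: (-1.532,-1.286) -> (0,0) [heading=40, draw]
  RT 40: heading 40 -> 0
]
Final: pos=(0,0), heading=0, 9 segment(s) drawn

Start position: (0, 0)
Final position: (0, 0)
Distance = 0; < 1e-6 -> CLOSED

Answer: yes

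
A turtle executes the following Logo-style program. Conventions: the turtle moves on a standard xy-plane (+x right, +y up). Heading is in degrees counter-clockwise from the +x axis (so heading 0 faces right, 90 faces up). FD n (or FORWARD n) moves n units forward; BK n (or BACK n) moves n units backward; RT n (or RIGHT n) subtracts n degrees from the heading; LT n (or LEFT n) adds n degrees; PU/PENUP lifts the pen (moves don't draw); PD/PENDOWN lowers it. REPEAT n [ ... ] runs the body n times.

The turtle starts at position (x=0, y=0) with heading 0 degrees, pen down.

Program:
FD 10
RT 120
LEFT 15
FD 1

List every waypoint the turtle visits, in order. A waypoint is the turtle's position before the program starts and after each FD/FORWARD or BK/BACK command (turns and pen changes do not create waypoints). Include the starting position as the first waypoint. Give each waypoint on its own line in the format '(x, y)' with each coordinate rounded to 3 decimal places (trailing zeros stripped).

Answer: (0, 0)
(10, 0)
(9.741, -0.966)

Derivation:
Executing turtle program step by step:
Start: pos=(0,0), heading=0, pen down
FD 10: (0,0) -> (10,0) [heading=0, draw]
RT 120: heading 0 -> 240
LT 15: heading 240 -> 255
FD 1: (10,0) -> (9.741,-0.966) [heading=255, draw]
Final: pos=(9.741,-0.966), heading=255, 2 segment(s) drawn
Waypoints (3 total):
(0, 0)
(10, 0)
(9.741, -0.966)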